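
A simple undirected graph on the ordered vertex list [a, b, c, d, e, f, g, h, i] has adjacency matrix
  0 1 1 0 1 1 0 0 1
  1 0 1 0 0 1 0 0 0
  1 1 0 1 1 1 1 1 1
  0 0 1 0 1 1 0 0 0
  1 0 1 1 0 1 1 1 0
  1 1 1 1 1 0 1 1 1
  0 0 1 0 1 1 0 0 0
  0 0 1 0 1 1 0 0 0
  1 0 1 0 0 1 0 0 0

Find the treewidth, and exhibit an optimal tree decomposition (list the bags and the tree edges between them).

Every bag has size at most 4, so the width is 4 − 1 = 3 and tw(G) ≤ 3. Conversely, {c, d, e, f} is a clique of size 4, and the vertices of any clique must share a bag in every tree decomposition; so some bag has ≥ 4 vertices and tw(G) ≥ 3. Combining the bounds, tw(G) = 3.

Treewidth 3.
One optimal decomposition is:
Bags: B1 = {c, e, f, h}  B2 = {c, e, f, g}  B3 = {a, c, e, f}  B4 = {a, b, c, f}  B5 = {c, d, e, f}  B6 = {a, c, f, i}
Tree: B1–B2, B1–B3, B3–B4, B2–B5, B3–B6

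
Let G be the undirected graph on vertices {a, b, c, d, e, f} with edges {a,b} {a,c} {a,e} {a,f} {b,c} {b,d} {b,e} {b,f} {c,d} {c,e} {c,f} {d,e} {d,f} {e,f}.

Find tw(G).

A width-4 tree decomposition is:
Bags: B1 = {b, c, d, e, f}  B2 = {a, b, c, e, f}
Tree: B1–B2
Each bag holds 5 vertices, so the decomposition has width 4, which upper-bounds the treewidth. For the lower bound, the 5 vertices {b, c, d, e, f} are pairwise adjacent, and any tree decomposition puts a clique entirely inside one bag — forcing width ≥ 4. Combining the bounds, tw(G) = 4.

4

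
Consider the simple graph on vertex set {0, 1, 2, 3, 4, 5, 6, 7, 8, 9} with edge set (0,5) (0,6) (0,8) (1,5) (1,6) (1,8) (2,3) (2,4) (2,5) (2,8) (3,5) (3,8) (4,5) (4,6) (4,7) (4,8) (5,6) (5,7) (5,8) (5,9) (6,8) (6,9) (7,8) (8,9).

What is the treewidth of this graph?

A width-3 tree decomposition is:
Bags: B1 = {2, 4, 5, 8}  B2 = {4, 5, 6, 8}  B3 = {0, 5, 6, 8}  B4 = {5, 6, 8, 9}  B5 = {2, 3, 5, 8}  B6 = {4, 5, 7, 8}  B7 = {1, 5, 6, 8}
Tree: B1–B2, B2–B3, B3–B4, B1–B5, B1–B6, B3–B7
Each bag holds 4 vertices, so the decomposition has width 3, which upper-bounds the treewidth. Conversely, {2, 3, 5, 8} is a clique of size 4, and the vertices of any clique must share a bag in every tree decomposition; so some bag has ≥ 4 vertices and tw(G) ≥ 3. The upper and lower bounds meet at 3, so that is the treewidth.

3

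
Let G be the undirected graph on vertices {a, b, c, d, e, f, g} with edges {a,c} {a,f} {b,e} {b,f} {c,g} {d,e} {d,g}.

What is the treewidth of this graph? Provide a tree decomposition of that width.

Treewidth 2.
Bags: B1 = {c, d, g}  B2 = {a, c, d}  B3 = {a, d, f}  B4 = {b, d, f}  B5 = {b, d, e}
Tree: B1–B2, B2–B3, B3–B4, B4–B5

Every bag has size at most 3, so the width is 3 − 1 = 2 and tw(G) ≤ 2. For the lower bound, G contains the cycle d–g–c–a–f–b–e–d, so G is not a forest; only forests have treewidth ≤ 1, hence tw(G) ≥ 2. Combining the bounds, tw(G) = 2.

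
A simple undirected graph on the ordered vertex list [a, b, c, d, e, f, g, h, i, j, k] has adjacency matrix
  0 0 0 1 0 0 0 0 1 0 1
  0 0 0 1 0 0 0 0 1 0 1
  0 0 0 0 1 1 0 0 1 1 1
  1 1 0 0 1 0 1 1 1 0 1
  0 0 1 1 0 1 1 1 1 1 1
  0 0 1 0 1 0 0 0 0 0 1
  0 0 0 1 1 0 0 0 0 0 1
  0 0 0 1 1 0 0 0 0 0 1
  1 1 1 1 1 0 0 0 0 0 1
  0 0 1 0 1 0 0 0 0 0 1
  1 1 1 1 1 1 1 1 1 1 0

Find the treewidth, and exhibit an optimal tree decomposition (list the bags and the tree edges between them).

Treewidth 3.
One such decomposition:
Bags: B1 = {d, e, i, k}  B2 = {a, d, i, k}  B3 = {d, e, g, k}  B4 = {c, e, i, k}  B5 = {c, e, j, k}  B6 = {d, e, h, k}  B7 = {c, e, f, k}  B8 = {b, d, i, k}
Tree: B1–B2, B1–B3, B1–B4, B4–B5, B3–B6, B4–B7, B2–B8

Each bag holds 4 vertices, so the decomposition has width 3, which upper-bounds the treewidth. On the other hand G contains the 4-clique {d, e, g, k}. A clique must lie in a single bag of any decomposition, so no decomposition can have width below 3. Combining the bounds, tw(G) = 3.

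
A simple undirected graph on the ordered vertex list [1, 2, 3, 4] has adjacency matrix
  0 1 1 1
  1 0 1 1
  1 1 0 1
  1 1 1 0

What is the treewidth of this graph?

3

A width-3 tree decomposition is:
Bags: B1 = {1, 2, 3, 4}
Tree: (single bag)
With just one bag of size 4, the width is 4 − 1 = 3, so tw(G) ≤ 3. On the other hand G contains the 4-clique {1, 2, 3, 4}. A clique must lie in a single bag of any decomposition, so no decomposition can have width below 3. Therefore the treewidth is 3.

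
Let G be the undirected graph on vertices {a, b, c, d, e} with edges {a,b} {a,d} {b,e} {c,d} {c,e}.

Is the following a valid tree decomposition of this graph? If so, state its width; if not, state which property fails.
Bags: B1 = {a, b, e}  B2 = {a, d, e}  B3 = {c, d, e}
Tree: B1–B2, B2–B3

Checking the three conditions: (i) the bags cover all of {a, b, c, d, e}; (ii) for each edge, some bag contains both endpoints; (iii) the bags containing any fixed vertex form a subtree. All hold, so the decomposition is valid with width 3 − 1 = 2.

Yes; width 2.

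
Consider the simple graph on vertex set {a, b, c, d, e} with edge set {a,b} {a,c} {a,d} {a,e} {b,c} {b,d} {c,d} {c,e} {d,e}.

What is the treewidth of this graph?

3

A width-3 tree decomposition is:
Bags: B1 = {a, c, d, e}  B2 = {a, b, c, d}
Tree: B1–B2
Each bag holds 4 vertices, so the decomposition has width 3, which upper-bounds the treewidth. On the other hand G contains the 4-clique {a, c, d, e}. A clique must lie in a single bag of any decomposition, so no decomposition can have width below 3. Hence tw(G) = 3 exactly.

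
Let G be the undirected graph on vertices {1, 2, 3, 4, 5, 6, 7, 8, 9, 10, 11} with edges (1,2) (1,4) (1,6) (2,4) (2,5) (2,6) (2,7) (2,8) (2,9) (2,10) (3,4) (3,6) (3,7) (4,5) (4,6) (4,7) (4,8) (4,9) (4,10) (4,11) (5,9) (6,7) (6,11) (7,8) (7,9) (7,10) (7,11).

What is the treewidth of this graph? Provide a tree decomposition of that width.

The largest bag has 4 vertices, giving width 3; this decomposition certifies tw(G) ≤ 3. Conversely, {4, 6, 7, 11} is a clique of size 4, and the vertices of any clique must share a bag in every tree decomposition; so some bag has ≥ 4 vertices and tw(G) ≥ 3. Combining the bounds, tw(G) = 3.

Treewidth 3.
One such decomposition:
Bags: B1 = {2, 4, 7, 9}  B2 = {2, 4, 7, 8}  B3 = {2, 4, 6, 7}  B4 = {2, 4, 7, 10}  B5 = {1, 2, 4, 6}  B6 = {3, 4, 6, 7}  B7 = {2, 4, 5, 9}  B8 = {4, 6, 7, 11}
Tree: B1–B2, B1–B3, B1–B4, B3–B5, B3–B6, B1–B7, B3–B8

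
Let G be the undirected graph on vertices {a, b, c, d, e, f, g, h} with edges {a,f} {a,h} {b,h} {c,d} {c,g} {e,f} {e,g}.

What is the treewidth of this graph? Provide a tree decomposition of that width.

The largest bag has 2 vertices, giving width 1; this decomposition certifies tw(G) ≤ 1. Since G has at least one edge (e.g. d–c), it is not an edgeless graph, so tw(G) ≥ 1. Combining the bounds, tw(G) = 1.

Treewidth 1.
One such decomposition:
Bags: B1 = {c, d}  B2 = {c, g}  B3 = {e, g}  B4 = {e, f}  B5 = {a, f}  B6 = {a, h}  B7 = {b, h}
Tree: B1–B2, B2–B3, B3–B4, B4–B5, B5–B6, B6–B7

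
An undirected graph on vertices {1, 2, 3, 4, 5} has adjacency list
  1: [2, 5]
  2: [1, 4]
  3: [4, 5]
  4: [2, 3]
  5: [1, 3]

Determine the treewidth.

2

A width-2 tree decomposition is:
Bags: B1 = {1, 3, 5}  B2 = {1, 3, 4}  B3 = {1, 2, 4}
Tree: B1–B2, B2–B3
Every bag has size at most 3, so the width is 3 − 1 = 2 and tw(G) ≤ 2. Since 1–5–3–4–2–1 is a cycle in G, G is not acyclic. Forests are exactly the graphs of treewidth ≤ 1, so tw(G) ≥ 2. Hence tw(G) = 2 exactly.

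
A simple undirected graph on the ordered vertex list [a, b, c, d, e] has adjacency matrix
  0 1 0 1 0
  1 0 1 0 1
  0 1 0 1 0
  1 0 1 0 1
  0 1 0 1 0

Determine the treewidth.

2

A width-2 tree decomposition is:
Bags: B1 = {b, c, d}  B2 = {a, b, d}  B3 = {b, d, e}
Tree: B1–B2, B2–B3
Every bag has size at most 3, so the width is 3 − 1 = 2 and tw(G) ≤ 2. The edges c–d–a–b–c form a cycle, so G is not a tree and its treewidth is at least 2. The upper and lower bounds meet at 2, so that is the treewidth.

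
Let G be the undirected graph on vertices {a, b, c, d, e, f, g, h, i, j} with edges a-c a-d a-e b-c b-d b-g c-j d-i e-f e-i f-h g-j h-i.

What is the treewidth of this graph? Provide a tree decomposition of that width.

Treewidth 2.
Bags: B1 = {c, g, j}  B2 = {b, c, g}  B3 = {a, b, c}  B4 = {a, b, d}  B5 = {a, d, e}  B6 = {d, e, i}  B7 = {e, f, i}  B8 = {f, h, i}
Tree: B1–B2, B2–B3, B3–B4, B4–B5, B5–B6, B6–B7, B7–B8

Every bag has size at most 3, so the width is 3 − 1 = 2 and tw(G) ≤ 2. Since j–g–b–c–j is a cycle in G, G is not acyclic. Forests are exactly the graphs of treewidth ≤ 1, so tw(G) ≥ 2. Hence tw(G) = 2 exactly.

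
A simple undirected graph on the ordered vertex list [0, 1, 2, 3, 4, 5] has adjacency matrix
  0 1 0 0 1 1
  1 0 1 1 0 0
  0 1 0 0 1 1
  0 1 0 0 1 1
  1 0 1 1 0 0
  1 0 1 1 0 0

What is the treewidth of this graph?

3

A width-3 tree decomposition is:
Bags: B1 = {0, 1, 2, 3}  B2 = {0, 2, 3, 5}  B3 = {0, 2, 3, 4}
Tree: B1–B2, B2–B3
Each bag holds 4 vertices, so the decomposition has width 3, which upper-bounds the treewidth. For the lower bound: the 4 vertex sets {1,2}, {3,5}, {0}, {4} are disjoint, each induces a connected subgraph, and every pair is joined by at least one edge of G. Contracting each set to a single vertex therefore yields K_{4} as a minor, and since treewidth is minor-monotone, tw(G) ≥ tw(K_{4}) = 3. Combining the bounds, tw(G) = 3.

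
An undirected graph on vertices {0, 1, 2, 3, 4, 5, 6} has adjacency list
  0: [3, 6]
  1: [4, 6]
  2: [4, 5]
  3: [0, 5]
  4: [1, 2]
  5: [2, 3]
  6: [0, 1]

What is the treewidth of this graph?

2

A width-2 tree decomposition is:
Bags: B1 = {0, 3, 5}  B2 = {0, 5, 6}  B3 = {1, 5, 6}  B4 = {1, 4, 5}  B5 = {2, 4, 5}
Tree: B1–B2, B2–B3, B3–B4, B4–B5
Every bag has size at most 3, so the width is 3 − 1 = 2 and tw(G) ≤ 2. For the lower bound, G contains the cycle 5–3–0–6–1–4–2–5, so G is not a forest; only forests have treewidth ≤ 1, hence tw(G) ≥ 2. Hence tw(G) = 2 exactly.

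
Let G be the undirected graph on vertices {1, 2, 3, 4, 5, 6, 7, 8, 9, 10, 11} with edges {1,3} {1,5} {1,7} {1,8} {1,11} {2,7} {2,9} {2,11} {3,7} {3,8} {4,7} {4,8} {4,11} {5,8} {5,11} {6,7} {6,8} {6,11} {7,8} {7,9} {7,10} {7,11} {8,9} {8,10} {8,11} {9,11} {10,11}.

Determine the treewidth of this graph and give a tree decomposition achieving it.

Treewidth 3.
One such decomposition:
Bags: B1 = {2, 7, 9, 11}  B2 = {7, 8, 9, 11}  B3 = {7, 8, 10, 11}  B4 = {4, 7, 8, 11}  B5 = {1, 7, 8, 11}  B6 = {1, 3, 7, 8}  B7 = {1, 5, 8, 11}  B8 = {6, 7, 8, 11}
Tree: B1–B2, B2–B3, B3–B4, B4–B5, B5–B6, B5–B7, B5–B8

Every bag has size at most 4, so the width is 4 − 1 = 3 and tw(G) ≤ 3. On the other hand G contains the 4-clique {1, 5, 8, 11}. A clique must lie in a single bag of any decomposition, so no decomposition can have width below 3. The upper and lower bounds meet at 3, so that is the treewidth.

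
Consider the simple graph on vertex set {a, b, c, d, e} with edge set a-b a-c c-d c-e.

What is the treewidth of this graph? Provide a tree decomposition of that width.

Treewidth 1.
One such decomposition:
Bags: B1 = {a, c}  B2 = {c, d}  B3 = {a, b}  B4 = {c, e}
Tree: B1–B2, B1–B3, B2–B4

Each bag holds 2 vertices, so the decomposition has width 1, which upper-bounds the treewidth. G has an edge, so its treewidth is at least 1. The upper and lower bounds meet at 1, so that is the treewidth.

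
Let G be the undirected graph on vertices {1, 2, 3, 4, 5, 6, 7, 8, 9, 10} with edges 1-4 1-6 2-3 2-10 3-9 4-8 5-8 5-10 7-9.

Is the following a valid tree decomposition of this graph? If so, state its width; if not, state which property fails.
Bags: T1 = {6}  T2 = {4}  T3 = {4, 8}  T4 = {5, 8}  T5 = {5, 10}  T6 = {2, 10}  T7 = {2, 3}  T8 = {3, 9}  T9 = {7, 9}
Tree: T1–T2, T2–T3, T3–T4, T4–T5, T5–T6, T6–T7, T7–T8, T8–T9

A tree decomposition must satisfy three properties: every vertex lies in some bag; for every edge, both endpoints lie together in some bag; and for every vertex, the bags containing it form a connected subtree. Here vertex 1 appears in no bag, so the decomposition is invalid.

No — vertex 1 appears in no bag.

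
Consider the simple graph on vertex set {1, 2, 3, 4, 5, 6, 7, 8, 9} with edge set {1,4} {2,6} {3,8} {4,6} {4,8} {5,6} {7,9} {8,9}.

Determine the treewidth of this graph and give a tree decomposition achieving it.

Treewidth 1.
One such decomposition:
Bags: B1 = {4, 8}  B2 = {4, 6}  B3 = {1, 4}  B4 = {3, 8}  B5 = {2, 6}  B6 = {8, 9}  B7 = {7, 9}  B8 = {5, 6}
Tree: B1–B2, B1–B3, B1–B4, B2–B5, B4–B6, B6–B7, B2–B8

The largest bag has 2 vertices, giving width 1; this decomposition certifies tw(G) ≤ 1. Any graph with an edge has treewidth ≥ 1, and G has the edge 8–4. The upper and lower bounds meet at 1, so that is the treewidth.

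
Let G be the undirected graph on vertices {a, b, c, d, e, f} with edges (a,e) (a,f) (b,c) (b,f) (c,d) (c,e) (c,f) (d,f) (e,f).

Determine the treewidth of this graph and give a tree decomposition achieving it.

Each bag holds 3 vertices, so the decomposition has width 2, which upper-bounds the treewidth. Conversely, {c, d, f} is a clique of size 3, and the vertices of any clique must share a bag in every tree decomposition; so some bag has ≥ 3 vertices and tw(G) ≥ 2. Hence tw(G) = 2 exactly.

Treewidth 2.
Bags: B1 = {c, d, f}  B2 = {b, c, f}  B3 = {c, e, f}  B4 = {a, e, f}
Tree: B1–B2, B1–B3, B3–B4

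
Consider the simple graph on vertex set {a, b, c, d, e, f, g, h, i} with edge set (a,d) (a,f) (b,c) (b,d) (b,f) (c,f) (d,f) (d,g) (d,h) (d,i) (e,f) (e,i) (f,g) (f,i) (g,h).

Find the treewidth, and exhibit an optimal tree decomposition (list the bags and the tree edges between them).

The largest bag has 3 vertices, giving width 2; this decomposition certifies tw(G) ≤ 2. For the lower bound, the 3 vertices {d, g, h} are pairwise adjacent, and any tree decomposition puts a clique entirely inside one bag — forcing width ≥ 2. Combining the bounds, tw(G) = 2.

Treewidth 2.
Bags: B1 = {b, d, f}  B2 = {d, f, g}  B3 = {b, c, f}  B4 = {d, f, i}  B5 = {d, g, h}  B6 = {a, d, f}  B7 = {e, f, i}
Tree: B1–B2, B1–B3, B1–B4, B2–B5, B2–B6, B4–B7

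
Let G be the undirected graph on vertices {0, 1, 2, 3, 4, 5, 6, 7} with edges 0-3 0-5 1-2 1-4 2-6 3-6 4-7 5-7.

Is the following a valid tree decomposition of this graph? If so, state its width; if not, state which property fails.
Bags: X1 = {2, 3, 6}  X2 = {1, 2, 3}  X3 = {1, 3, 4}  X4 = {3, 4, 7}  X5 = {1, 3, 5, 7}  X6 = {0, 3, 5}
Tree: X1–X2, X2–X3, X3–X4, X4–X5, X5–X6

No — bags containing vertex 1 are not connected in the tree.

A tree decomposition must satisfy three properties: every vertex lies in some bag; for every edge, both endpoints lie together in some bag; and for every vertex, the bags containing it form a connected subtree. Here bags containing vertex 1 are not connected in the tree, so the decomposition is invalid.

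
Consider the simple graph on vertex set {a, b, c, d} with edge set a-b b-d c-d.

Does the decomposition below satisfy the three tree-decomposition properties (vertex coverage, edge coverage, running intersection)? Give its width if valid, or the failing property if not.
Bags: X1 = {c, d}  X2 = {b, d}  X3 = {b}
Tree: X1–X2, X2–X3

No — vertex a appears in no bag.

A tree decomposition must satisfy three properties: every vertex lies in some bag; for every edge, both endpoints lie together in some bag; and for every vertex, the bags containing it form a connected subtree. Here vertex a appears in no bag, so the decomposition is invalid.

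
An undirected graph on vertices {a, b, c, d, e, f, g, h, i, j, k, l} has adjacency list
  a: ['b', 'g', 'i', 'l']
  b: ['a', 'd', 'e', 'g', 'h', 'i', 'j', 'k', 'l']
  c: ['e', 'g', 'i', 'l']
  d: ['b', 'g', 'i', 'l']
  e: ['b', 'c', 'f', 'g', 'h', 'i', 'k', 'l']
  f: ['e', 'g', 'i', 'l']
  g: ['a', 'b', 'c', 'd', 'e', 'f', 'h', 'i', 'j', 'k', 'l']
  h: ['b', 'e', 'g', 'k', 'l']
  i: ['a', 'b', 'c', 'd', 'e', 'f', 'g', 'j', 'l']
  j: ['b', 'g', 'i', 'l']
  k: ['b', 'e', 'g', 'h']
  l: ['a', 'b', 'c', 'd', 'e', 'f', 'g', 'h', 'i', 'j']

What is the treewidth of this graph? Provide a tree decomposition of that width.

Treewidth 4.
Bags: B1 = {b, e, g, i, l}  B2 = {a, b, g, i, l}  B3 = {b, g, i, j, l}  B4 = {b, e, g, h, l}  B5 = {c, e, g, i, l}  B6 = {b, e, g, h, k}  B7 = {b, d, g, i, l}  B8 = {e, f, g, i, l}
Tree: B1–B2, B1–B3, B1–B4, B1–B5, B4–B6, B3–B7, B5–B8

Every bag has size at most 5, so the width is 5 − 1 = 4 and tw(G) ≤ 4. On the other hand G contains the 5-clique {b, e, g, h, l}. A clique must lie in a single bag of any decomposition, so no decomposition can have width below 4. Hence tw(G) = 4 exactly.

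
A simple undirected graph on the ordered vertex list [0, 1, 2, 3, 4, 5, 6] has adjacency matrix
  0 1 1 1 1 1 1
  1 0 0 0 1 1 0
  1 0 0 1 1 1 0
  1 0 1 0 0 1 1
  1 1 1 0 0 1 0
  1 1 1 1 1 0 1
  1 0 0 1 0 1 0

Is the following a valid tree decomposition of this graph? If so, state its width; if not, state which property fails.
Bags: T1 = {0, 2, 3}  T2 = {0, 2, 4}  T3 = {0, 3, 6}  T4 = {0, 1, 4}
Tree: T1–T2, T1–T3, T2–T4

No — vertex 5 appears in no bag.

A tree decomposition must satisfy three properties: every vertex lies in some bag; for every edge, both endpoints lie together in some bag; and for every vertex, the bags containing it form a connected subtree. Here vertex 5 appears in no bag, so the decomposition is invalid.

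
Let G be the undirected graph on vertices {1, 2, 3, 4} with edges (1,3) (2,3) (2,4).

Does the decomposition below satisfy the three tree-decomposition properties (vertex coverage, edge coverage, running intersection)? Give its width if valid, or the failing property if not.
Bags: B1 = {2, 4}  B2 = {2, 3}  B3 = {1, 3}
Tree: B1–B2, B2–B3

Yes; width 1.

Vertex coverage: the bags together contain {1, 2, 3, 4}, the full vertex set. Edge coverage: each edge of G has both endpoints in at least one bag. Running intersection: for every vertex, the bags containing it form a connected subtree. All three properties hold, so this is a valid tree decomposition of width max|bag| − 1 = 1, and hence tw(G) ≤ 1.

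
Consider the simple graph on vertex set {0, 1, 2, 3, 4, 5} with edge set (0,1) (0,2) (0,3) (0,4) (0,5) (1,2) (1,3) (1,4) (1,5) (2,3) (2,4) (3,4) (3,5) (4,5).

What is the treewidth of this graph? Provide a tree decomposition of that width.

Treewidth 4.
One optimal decomposition is:
Bags: B1 = {0, 1, 3, 4, 5}  B2 = {0, 1, 2, 3, 4}
Tree: B1–B2

Each bag holds 5 vertices, so the decomposition has width 4, which upper-bounds the treewidth. Conversely, {0, 1, 2, 3, 4} is a clique of size 5, and the vertices of any clique must share a bag in every tree decomposition; so some bag has ≥ 5 vertices and tw(G) ≥ 4. Therefore the treewidth is 4.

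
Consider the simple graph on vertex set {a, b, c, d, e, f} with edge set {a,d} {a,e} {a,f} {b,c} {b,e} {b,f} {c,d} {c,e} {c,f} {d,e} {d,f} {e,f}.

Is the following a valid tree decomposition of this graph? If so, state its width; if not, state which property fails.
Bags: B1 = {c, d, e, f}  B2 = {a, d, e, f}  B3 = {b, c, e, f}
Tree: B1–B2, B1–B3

Checking the three conditions: (i) the bags cover all of {a, b, c, d, e, f}; (ii) for each edge, some bag contains both endpoints; (iii) the bags containing any fixed vertex form a subtree. All hold, so the decomposition is valid with width 4 − 1 = 3.

Yes; width 3.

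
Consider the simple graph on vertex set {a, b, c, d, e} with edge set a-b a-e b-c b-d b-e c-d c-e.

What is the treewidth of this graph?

2

A width-2 tree decomposition is:
Bags: B1 = {b, c, e}  B2 = {a, b, e}  B3 = {b, c, d}
Tree: B1–B2, B1–B3
The largest bag has 3 vertices, giving width 2; this decomposition certifies tw(G) ≤ 2. Conversely, {b, c, d} is a clique of size 3, and the vertices of any clique must share a bag in every tree decomposition; so some bag has ≥ 3 vertices and tw(G) ≥ 2. Combining the bounds, tw(G) = 2.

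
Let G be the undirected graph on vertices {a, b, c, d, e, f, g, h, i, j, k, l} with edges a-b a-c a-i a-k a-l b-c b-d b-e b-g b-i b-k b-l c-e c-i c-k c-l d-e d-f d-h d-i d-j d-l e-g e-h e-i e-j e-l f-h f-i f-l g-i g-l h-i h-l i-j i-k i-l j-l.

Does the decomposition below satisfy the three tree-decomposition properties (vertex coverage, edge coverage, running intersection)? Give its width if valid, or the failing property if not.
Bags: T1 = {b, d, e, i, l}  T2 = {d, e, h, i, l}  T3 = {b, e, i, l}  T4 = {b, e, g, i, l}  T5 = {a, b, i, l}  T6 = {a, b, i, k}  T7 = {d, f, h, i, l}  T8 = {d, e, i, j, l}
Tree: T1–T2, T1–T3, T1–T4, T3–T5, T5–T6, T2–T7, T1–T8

A tree decomposition must satisfy three properties: every vertex lies in some bag; for every edge, both endpoints lie together in some bag; and for every vertex, the bags containing it form a connected subtree. Here vertex c appears in no bag, so the decomposition is invalid.

No — vertex c appears in no bag.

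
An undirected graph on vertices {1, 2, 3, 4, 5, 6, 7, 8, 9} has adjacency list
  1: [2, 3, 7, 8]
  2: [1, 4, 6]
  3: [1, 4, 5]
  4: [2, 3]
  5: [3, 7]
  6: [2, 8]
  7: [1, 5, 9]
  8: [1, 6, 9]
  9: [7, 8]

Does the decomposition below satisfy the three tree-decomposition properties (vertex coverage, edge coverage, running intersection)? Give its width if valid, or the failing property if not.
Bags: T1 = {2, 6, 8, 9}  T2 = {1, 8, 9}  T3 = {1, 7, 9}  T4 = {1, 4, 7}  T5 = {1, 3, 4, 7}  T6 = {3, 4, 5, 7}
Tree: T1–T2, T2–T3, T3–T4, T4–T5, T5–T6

No — edge (2,1) lies in no bag.

A tree decomposition must satisfy three properties: every vertex lies in some bag; for every edge, both endpoints lie together in some bag; and for every vertex, the bags containing it form a connected subtree. Here edge (2,1) lies in no bag, so the decomposition is invalid.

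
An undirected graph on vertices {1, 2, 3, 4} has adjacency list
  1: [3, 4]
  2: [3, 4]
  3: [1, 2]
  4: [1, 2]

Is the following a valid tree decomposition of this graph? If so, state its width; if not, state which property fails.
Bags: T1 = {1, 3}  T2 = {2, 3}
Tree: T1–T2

No — vertex 4 appears in no bag.

A tree decomposition must satisfy three properties: every vertex lies in some bag; for every edge, both endpoints lie together in some bag; and for every vertex, the bags containing it form a connected subtree. Here vertex 4 appears in no bag, so the decomposition is invalid.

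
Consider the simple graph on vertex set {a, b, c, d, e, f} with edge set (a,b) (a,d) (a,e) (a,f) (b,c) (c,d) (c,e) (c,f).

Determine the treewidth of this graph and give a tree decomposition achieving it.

The largest bag has 3 vertices, giving width 2; this decomposition certifies tw(G) ≤ 2. Since b–c–f–a–b is a cycle in G, G is not acyclic. Forests are exactly the graphs of treewidth ≤ 1, so tw(G) ≥ 2. Hence tw(G) = 2 exactly.

Treewidth 2.
One such decomposition:
Bags: B1 = {a, b, c}  B2 = {a, c, f}  B3 = {a, c, e}  B4 = {a, c, d}
Tree: B1–B2, B2–B3, B3–B4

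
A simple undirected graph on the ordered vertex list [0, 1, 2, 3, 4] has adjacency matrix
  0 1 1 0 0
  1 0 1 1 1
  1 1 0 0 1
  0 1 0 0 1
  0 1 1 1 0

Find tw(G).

A width-2 tree decomposition is:
Bags: B1 = {1, 2, 4}  B2 = {1, 3, 4}  B3 = {0, 1, 2}
Tree: B1–B2, B1–B3
The largest bag has 3 vertices, giving width 2; this decomposition certifies tw(G) ≤ 2. For the lower bound, the 3 vertices {0, 1, 2} are pairwise adjacent, and any tree decomposition puts a clique entirely inside one bag — forcing width ≥ 2. Hence tw(G) = 2 exactly.

2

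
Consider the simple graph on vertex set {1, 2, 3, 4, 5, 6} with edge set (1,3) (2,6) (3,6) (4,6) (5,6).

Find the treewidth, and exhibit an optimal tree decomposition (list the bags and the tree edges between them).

Every bag has size at most 2, so the width is 2 − 1 = 1 and tw(G) ≤ 1. G has an edge, so its treewidth is at least 1. The upper and lower bounds meet at 1, so that is the treewidth.

Treewidth 1.
One such decomposition:
Bags: B1 = {3, 6}  B2 = {1, 3}  B3 = {4, 6}  B4 = {2, 6}  B5 = {5, 6}
Tree: B1–B2, B1–B3, B1–B4, B1–B5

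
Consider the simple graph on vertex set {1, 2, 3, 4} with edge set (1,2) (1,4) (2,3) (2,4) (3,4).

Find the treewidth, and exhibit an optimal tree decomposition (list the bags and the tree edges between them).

Treewidth 2.
One such decomposition:
Bags: B1 = {1, 2, 4}  B2 = {2, 3, 4}
Tree: B1–B2

Each bag holds 3 vertices, so the decomposition has width 2, which upper-bounds the treewidth. Conversely, {1, 2, 4} is a clique of size 3, and the vertices of any clique must share a bag in every tree decomposition; so some bag has ≥ 3 vertices and tw(G) ≥ 2. Hence tw(G) = 2 exactly.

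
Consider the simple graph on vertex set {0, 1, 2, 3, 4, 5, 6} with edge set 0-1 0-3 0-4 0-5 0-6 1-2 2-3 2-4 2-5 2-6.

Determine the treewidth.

A width-2 tree decomposition is:
Bags: B1 = {0, 1, 2}  B2 = {0, 2, 6}  B3 = {0, 2, 3}  B4 = {0, 2, 5}  B5 = {0, 2, 4}
Tree: B1–B2, B2–B3, B3–B4, B4–B5
Every bag has size at most 3, so the width is 3 − 1 = 2 and tw(G) ≤ 2. For the lower bound, G contains the cycle 2–1–0–6–2, so G is not a forest; only forests have treewidth ≤ 1, hence tw(G) ≥ 2. Hence tw(G) = 2 exactly.

2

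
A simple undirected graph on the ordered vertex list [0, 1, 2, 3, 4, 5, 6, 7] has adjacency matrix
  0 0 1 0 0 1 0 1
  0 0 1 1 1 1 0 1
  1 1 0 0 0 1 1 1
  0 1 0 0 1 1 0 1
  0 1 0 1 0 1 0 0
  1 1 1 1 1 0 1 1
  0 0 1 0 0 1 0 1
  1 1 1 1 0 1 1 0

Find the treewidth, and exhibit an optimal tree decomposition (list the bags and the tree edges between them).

Treewidth 3.
Bags: B1 = {1, 3, 5, 7}  B2 = {1, 2, 5, 7}  B3 = {2, 5, 6, 7}  B4 = {1, 3, 4, 5}  B5 = {0, 2, 5, 7}
Tree: B1–B2, B2–B3, B1–B4, B3–B5

The largest bag has 4 vertices, giving width 3; this decomposition certifies tw(G) ≤ 3. For the lower bound, the 4 vertices {1, 3, 4, 5} are pairwise adjacent, and any tree decomposition puts a clique entirely inside one bag — forcing width ≥ 3. Hence tw(G) = 3 exactly.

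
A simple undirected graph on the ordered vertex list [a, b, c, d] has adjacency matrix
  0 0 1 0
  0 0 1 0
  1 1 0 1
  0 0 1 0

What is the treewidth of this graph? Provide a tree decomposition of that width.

Treewidth 1.
One such decomposition:
Bags: B1 = {b, c}  B2 = {c, d}  B3 = {a, c}
Tree: B1–B2, B1–B3

Each bag holds 2 vertices, so the decomposition has width 1, which upper-bounds the treewidth. G has an edge, so its treewidth is at least 1. Therefore the treewidth is 1.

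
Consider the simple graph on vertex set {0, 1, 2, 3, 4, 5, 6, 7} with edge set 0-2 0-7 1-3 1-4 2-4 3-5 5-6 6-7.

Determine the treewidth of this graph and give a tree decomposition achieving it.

Treewidth 2.
One such decomposition:
Bags: B1 = {0, 6, 7}  B2 = {0, 5, 6}  B3 = {0, 3, 5}  B4 = {0, 1, 3}  B5 = {0, 1, 4}  B6 = {0, 2, 4}
Tree: B1–B2, B2–B3, B3–B4, B4–B5, B5–B6

Every bag has size at most 3, so the width is 3 − 1 = 2 and tw(G) ≤ 2. The edges 0–7–6–5–3–1–4–2–0 form a cycle, so G is not a tree and its treewidth is at least 2. Hence tw(G) = 2 exactly.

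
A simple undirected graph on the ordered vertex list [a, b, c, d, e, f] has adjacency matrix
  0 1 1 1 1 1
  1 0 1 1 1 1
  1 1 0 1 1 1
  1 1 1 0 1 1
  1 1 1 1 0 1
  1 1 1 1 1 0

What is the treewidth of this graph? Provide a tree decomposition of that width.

Treewidth 5.
One optimal decomposition is:
Bags: B1 = {a, b, c, d, e, f}
Tree: (single bag)

A single bag containing all 6 vertices is trivially a valid decomposition of width 5. Conversely, {a, b, c, d, e, f} is a clique of size 6, and the vertices of any clique must share a bag in every tree decomposition; so some bag has ≥ 6 vertices and tw(G) ≥ 5. Hence tw(G) = 5 exactly.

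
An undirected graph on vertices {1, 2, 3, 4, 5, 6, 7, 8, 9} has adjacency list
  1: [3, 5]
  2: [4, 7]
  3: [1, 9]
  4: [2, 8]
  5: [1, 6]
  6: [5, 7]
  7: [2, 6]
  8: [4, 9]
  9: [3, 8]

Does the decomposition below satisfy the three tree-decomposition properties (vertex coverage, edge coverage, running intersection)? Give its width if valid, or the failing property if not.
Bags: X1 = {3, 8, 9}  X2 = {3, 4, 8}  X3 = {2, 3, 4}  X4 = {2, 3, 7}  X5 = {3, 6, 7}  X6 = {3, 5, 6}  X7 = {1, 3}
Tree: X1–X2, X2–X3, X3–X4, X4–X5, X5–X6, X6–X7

A tree decomposition must satisfy three properties: every vertex lies in some bag; for every edge, both endpoints lie together in some bag; and for every vertex, the bags containing it form a connected subtree. Here edge (5,1) lies in no bag, so the decomposition is invalid.

No — edge (5,1) lies in no bag.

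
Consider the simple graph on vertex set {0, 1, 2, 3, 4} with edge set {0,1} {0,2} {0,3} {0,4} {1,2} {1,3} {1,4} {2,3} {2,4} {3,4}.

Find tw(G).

4

A width-4 tree decomposition is:
Bags: B1 = {0, 1, 2, 3, 4}
Tree: (single bag)
A single bag containing all 5 vertices is trivially a valid decomposition of width 4. For the lower bound, the 5 vertices {0, 1, 2, 3, 4} are pairwise adjacent, and any tree decomposition puts a clique entirely inside one bag — forcing width ≥ 4. The upper and lower bounds meet at 4, so that is the treewidth.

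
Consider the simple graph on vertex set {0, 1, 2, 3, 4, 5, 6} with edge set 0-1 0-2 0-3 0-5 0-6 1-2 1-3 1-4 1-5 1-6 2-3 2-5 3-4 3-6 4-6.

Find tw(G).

3

A width-3 tree decomposition is:
Bags: B1 = {0, 1, 2, 3}  B2 = {0, 1, 2, 5}  B3 = {0, 1, 3, 6}  B4 = {1, 3, 4, 6}
Tree: B1–B2, B1–B3, B3–B4
Every bag has size at most 4, so the width is 4 − 1 = 3 and tw(G) ≤ 3. On the other hand G contains the 4-clique {0, 1, 2, 3}. A clique must lie in a single bag of any decomposition, so no decomposition can have width below 3. Hence tw(G) = 3 exactly.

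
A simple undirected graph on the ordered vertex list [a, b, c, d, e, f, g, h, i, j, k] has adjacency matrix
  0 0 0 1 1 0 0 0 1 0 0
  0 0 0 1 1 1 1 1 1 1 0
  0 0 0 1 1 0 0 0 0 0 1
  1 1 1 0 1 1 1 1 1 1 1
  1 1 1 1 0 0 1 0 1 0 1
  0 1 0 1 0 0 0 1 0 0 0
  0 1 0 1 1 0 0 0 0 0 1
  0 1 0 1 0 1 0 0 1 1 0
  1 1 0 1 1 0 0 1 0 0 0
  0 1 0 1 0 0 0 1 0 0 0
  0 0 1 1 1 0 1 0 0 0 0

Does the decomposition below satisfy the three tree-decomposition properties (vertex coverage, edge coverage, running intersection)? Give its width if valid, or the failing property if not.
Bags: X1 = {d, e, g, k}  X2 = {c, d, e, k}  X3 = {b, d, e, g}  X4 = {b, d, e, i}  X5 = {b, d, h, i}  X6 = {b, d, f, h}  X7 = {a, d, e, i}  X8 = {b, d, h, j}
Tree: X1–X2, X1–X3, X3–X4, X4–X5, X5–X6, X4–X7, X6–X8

Every vertex of G appears in some bag (union = {a, b, c, d, e, f, g, h, i, j, k}); every edge is covered by a bag; and for each vertex v the set of bags containing v is connected in the bag tree. The decomposition is therefore valid. The largest bag has 4 vertices, so the width is 3.

Yes; width 3.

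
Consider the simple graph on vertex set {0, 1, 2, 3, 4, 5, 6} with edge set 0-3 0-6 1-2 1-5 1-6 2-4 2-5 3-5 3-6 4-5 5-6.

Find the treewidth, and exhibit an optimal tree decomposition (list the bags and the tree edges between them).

Treewidth 2.
One optimal decomposition is:
Bags: B1 = {1, 5, 6}  B2 = {3, 5, 6}  B3 = {1, 2, 5}  B4 = {0, 3, 6}  B5 = {2, 4, 5}
Tree: B1–B2, B1–B3, B2–B4, B3–B5

The largest bag has 3 vertices, giving width 2; this decomposition certifies tw(G) ≤ 2. Conversely, {0, 3, 6} is a clique of size 3, and the vertices of any clique must share a bag in every tree decomposition; so some bag has ≥ 3 vertices and tw(G) ≥ 2. Combining the bounds, tw(G) = 2.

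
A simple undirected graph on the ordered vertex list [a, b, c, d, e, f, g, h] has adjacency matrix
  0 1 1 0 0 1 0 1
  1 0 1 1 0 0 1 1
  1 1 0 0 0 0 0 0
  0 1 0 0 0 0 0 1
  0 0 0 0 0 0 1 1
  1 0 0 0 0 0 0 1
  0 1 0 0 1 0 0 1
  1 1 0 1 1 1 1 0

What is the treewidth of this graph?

2

A width-2 tree decomposition is:
Bags: B1 = {a, b, h}  B2 = {b, g, h}  B3 = {b, d, h}  B4 = {e, g, h}  B5 = {a, f, h}  B6 = {a, b, c}
Tree: B1–B2, B1–B3, B2–B4, B1–B5, B1–B6
The largest bag has 3 vertices, giving width 2; this decomposition certifies tw(G) ≤ 2. On the other hand G contains the 3-clique {e, g, h}. A clique must lie in a single bag of any decomposition, so no decomposition can have width below 2. The upper and lower bounds meet at 2, so that is the treewidth.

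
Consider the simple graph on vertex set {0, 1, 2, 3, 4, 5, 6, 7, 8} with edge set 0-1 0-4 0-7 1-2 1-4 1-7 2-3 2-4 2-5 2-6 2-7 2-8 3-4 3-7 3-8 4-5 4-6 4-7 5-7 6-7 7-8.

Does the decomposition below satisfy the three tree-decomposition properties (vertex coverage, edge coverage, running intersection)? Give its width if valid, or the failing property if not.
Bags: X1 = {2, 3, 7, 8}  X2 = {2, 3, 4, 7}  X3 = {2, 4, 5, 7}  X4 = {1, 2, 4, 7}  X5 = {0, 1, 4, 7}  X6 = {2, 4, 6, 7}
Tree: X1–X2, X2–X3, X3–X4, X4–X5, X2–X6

Vertex coverage: the bags together contain {0, 1, 2, 3, 4, 5, 6, 7, 8}, the full vertex set. Edge coverage: each edge of G has both endpoints in at least one bag. Running intersection: for every vertex, the bags containing it form a connected subtree. All three properties hold, so this is a valid tree decomposition of width max|bag| − 1 = 3, and hence tw(G) ≤ 3.

Yes; width 3.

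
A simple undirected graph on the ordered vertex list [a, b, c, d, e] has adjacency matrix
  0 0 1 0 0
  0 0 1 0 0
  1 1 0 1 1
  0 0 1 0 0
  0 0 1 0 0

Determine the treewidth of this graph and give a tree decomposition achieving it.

Every bag has size at most 2, so the width is 2 − 1 = 1 and tw(G) ≤ 1. Any graph with an edge has treewidth ≥ 1, and G has the edge c–d. The upper and lower bounds meet at 1, so that is the treewidth.

Treewidth 1.
One optimal decomposition is:
Bags: B1 = {c, d}  B2 = {b, c}  B3 = {a, c}  B4 = {c, e}
Tree: B1–B2, B1–B3, B1–B4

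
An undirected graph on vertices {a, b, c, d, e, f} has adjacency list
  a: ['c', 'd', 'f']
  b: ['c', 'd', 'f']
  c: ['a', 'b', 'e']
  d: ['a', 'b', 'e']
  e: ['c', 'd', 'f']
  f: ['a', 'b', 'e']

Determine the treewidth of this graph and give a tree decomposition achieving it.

Treewidth 3.
One optimal decomposition is:
Bags: B1 = {b, c, d, f}  B2 = {a, c, d, f}  B3 = {c, d, e, f}
Tree: B1–B2, B2–B3

Every bag has size at most 4, so the width is 4 − 1 = 3 and tw(G) ≤ 3. For the lower bound: the 4 vertex sets {b,c}, {a,f}, {d}, {e} are disjoint, each induces a connected subgraph, and every pair is joined by at least one edge of G. Contracting each set to a single vertex therefore yields K_{4} as a minor, and since treewidth is minor-monotone, tw(G) ≥ tw(K_{4}) = 3. The upper and lower bounds meet at 3, so that is the treewidth.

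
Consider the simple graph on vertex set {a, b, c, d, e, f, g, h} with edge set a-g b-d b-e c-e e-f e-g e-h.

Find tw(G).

1

A width-1 tree decomposition is:
Bags: B1 = {c, e}  B2 = {e, g}  B3 = {a, g}  B4 = {b, e}  B5 = {b, d}  B6 = {e, h}  B7 = {e, f}
Tree: B1–B2, B2–B3, B1–B4, B4–B5, B4–B6, B2–B7
The largest bag has 2 vertices, giving width 1; this decomposition certifies tw(G) ≤ 1. Since G has at least one edge (e.g. c–e), it is not an edgeless graph, so tw(G) ≥ 1. Hence tw(G) = 1 exactly.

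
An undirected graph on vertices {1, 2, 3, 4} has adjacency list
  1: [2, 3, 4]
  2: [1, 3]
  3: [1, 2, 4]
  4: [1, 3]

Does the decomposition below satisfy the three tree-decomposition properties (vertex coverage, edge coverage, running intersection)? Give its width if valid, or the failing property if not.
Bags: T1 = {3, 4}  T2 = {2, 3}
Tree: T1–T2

A tree decomposition must satisfy three properties: every vertex lies in some bag; for every edge, both endpoints lie together in some bag; and for every vertex, the bags containing it form a connected subtree. Here vertex 1 appears in no bag, so the decomposition is invalid.

No — vertex 1 appears in no bag.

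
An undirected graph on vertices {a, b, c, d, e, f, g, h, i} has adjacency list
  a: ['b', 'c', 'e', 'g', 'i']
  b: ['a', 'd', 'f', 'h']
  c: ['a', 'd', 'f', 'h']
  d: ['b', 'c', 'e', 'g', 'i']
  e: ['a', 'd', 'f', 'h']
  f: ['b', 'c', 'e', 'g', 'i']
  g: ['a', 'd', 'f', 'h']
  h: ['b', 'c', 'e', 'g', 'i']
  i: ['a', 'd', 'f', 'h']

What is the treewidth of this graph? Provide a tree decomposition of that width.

Treewidth 4.
Bags: B1 = {a, c, d, f, h}  B2 = {a, d, e, f, h}  B3 = {a, d, f, g, h}  B4 = {a, d, f, h, i}  B5 = {a, b, d, f, h}
Tree: B1–B2, B2–B3, B3–B4, B4–B5

The largest bag has 5 vertices, giving width 4; this decomposition certifies tw(G) ≤ 4. For the lower bound: the 5 vertex sets {c,h}, {e,f}, {a,g}, {d}, {i} are disjoint, each induces a connected subgraph, and every pair is joined by at least one edge of G. Contracting each set to a single vertex therefore yields K_{5} as a minor, and since treewidth is minor-monotone, tw(G) ≥ tw(K_{5}) = 4. Combining the bounds, tw(G) = 4.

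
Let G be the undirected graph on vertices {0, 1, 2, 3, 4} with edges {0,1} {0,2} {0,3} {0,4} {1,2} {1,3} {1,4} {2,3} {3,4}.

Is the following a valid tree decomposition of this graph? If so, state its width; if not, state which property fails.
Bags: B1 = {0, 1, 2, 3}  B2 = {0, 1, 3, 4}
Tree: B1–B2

Yes; width 3.

Checking the three conditions: (i) the bags cover all of {0, 1, 2, 3, 4}; (ii) for each edge, some bag contains both endpoints; (iii) the bags containing any fixed vertex form a subtree. All hold, so the decomposition is valid with width 4 − 1 = 3.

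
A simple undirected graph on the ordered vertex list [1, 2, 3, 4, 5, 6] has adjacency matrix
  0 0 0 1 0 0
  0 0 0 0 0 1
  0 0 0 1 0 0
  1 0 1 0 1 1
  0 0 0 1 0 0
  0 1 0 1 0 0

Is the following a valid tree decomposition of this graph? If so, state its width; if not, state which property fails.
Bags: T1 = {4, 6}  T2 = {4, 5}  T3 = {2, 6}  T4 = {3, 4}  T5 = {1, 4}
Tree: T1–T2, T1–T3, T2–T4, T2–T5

Checking the three conditions: (i) the bags cover all of {1, 2, 3, 4, 5, 6}; (ii) for each edge, some bag contains both endpoints; (iii) the bags containing any fixed vertex form a subtree. All hold, so the decomposition is valid with width 2 − 1 = 1.

Yes; width 1.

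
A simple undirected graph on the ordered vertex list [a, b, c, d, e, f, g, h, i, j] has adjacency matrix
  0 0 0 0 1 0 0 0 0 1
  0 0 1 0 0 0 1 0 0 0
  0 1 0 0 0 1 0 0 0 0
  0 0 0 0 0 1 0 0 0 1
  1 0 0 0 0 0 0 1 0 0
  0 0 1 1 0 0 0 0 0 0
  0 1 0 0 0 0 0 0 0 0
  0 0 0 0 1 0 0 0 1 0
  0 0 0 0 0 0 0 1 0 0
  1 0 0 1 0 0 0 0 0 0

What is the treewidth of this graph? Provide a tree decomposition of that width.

Treewidth 1.
Bags: B1 = {b, g}  B2 = {b, c}  B3 = {c, f}  B4 = {d, f}  B5 = {d, j}  B6 = {a, j}  B7 = {a, e}  B8 = {e, h}  B9 = {h, i}
Tree: B1–B2, B2–B3, B3–B4, B4–B5, B5–B6, B6–B7, B7–B8, B8–B9

Each bag holds 2 vertices, so the decomposition has width 1, which upper-bounds the treewidth. Since G has at least one edge (e.g. g–b), it is not an edgeless graph, so tw(G) ≥ 1. Combining the bounds, tw(G) = 1.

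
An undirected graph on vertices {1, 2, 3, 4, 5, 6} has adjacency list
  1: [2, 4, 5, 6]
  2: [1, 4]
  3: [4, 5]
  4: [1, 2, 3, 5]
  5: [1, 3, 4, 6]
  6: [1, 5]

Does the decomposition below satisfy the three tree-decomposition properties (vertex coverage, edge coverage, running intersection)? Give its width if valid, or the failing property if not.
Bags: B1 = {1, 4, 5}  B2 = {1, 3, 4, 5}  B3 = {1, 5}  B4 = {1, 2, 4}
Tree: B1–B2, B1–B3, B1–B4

No — vertex 6 appears in no bag.

A tree decomposition must satisfy three properties: every vertex lies in some bag; for every edge, both endpoints lie together in some bag; and for every vertex, the bags containing it form a connected subtree. Here vertex 6 appears in no bag, so the decomposition is invalid.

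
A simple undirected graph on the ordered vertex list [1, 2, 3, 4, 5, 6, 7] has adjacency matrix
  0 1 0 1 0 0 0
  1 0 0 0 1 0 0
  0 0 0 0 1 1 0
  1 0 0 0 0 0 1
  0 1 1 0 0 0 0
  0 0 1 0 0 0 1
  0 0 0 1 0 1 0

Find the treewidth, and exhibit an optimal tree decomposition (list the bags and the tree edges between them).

The largest bag has 3 vertices, giving width 2; this decomposition certifies tw(G) ≤ 2. For the lower bound, G contains the cycle 6–7–4–1–2–5–3–6, so G is not a forest; only forests have treewidth ≤ 1, hence tw(G) ≥ 2. Therefore the treewidth is 2.

Treewidth 2.
One optimal decomposition is:
Bags: B1 = {4, 6, 7}  B2 = {1, 4, 6}  B3 = {1, 2, 6}  B4 = {2, 5, 6}  B5 = {3, 5, 6}
Tree: B1–B2, B2–B3, B3–B4, B4–B5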